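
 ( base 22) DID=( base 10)6701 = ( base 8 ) 15055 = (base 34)5r3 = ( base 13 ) 3086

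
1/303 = 1/303 = 0.00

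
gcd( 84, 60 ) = 12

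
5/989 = 5/989 =0.01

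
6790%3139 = 512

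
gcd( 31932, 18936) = 36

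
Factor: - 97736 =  - 2^3*19^1 *643^1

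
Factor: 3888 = 2^4*3^5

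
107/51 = 107/51 = 2.10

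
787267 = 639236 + 148031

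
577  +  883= 1460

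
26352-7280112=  - 7253760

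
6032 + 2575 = 8607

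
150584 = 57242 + 93342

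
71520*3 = 214560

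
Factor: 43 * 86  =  2^1*43^2 = 3698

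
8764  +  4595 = 13359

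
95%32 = 31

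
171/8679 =57/2893 = 0.02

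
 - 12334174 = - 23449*526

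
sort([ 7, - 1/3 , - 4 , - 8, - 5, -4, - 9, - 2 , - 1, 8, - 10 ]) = [  -  10 ,-9 ,-8, - 5, -4,-4 , - 2, - 1,  -  1/3,7, 8]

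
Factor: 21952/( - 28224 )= - 3^( - 2 )*7^1= - 7/9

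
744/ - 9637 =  - 1 + 8893/9637 = - 0.08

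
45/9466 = 45/9466 = 0.00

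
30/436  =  15/218 = 0.07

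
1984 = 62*32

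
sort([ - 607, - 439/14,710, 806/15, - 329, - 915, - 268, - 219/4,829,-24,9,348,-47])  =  [ - 915, - 607, - 329 , - 268, - 219/4,-47, - 439/14,-24,  9,806/15, 348, 710,829 ]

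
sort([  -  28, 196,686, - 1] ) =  [ - 28,  -  1, 196, 686] 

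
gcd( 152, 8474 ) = 38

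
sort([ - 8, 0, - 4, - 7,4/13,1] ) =[ - 8, - 7, - 4,  0,4/13,1 ]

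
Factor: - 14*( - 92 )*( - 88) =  - 113344 = -2^6*7^1*11^1*23^1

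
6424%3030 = 364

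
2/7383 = 2/7383 = 0.00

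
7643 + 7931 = 15574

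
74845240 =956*78290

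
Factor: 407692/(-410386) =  - 2^1*227^1*457^( - 1) = -454/457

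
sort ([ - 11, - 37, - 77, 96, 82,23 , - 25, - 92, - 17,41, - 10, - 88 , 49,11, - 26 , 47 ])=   [ - 92, - 88, - 77, -37, - 26,-25,  -  17, - 11,  -  10,11,  23,41,47,49, 82,96]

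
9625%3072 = 409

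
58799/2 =58799/2=29399.50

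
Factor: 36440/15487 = 2^3* 5^1*17^( - 1) = 40/17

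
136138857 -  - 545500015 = 681638872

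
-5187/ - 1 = 5187 + 0/1 = 5187.00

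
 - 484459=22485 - 506944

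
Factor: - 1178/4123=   -  2/7 = -2^1*7^( - 1)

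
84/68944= 21/17236 = 0.00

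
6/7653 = 2/2551 = 0.00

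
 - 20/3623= - 1 + 3603/3623  =  - 0.01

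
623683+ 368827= 992510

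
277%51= 22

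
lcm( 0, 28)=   0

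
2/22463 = 2/22463 = 0.00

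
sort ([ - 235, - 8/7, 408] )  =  [-235, - 8/7,408] 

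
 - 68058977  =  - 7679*8863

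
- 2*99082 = - 198164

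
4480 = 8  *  560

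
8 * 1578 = 12624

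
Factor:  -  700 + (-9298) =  - 9998 = - 2^1 * 4999^1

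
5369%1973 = 1423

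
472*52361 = 24714392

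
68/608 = 17/152 = 0.11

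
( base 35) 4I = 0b10011110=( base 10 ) 158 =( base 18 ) 8E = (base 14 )B4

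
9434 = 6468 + 2966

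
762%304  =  154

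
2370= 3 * 790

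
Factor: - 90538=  - 2^1  *  7^1*29^1*223^1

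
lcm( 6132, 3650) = 153300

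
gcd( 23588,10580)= 4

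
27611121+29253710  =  56864831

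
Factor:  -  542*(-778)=421676 = 2^2*271^1* 389^1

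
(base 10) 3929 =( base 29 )4JE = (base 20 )9G9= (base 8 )7531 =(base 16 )f59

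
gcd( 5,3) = 1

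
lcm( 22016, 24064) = 1034752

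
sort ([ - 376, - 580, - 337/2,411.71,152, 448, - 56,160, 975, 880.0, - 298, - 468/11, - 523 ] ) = [ - 580 ,- 523, - 376 , - 298, - 337/2, - 56, - 468/11,152,160, 411.71,448,880.0 , 975 ] 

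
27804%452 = 232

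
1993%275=68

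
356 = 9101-8745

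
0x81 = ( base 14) 93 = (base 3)11210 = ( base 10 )129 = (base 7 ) 243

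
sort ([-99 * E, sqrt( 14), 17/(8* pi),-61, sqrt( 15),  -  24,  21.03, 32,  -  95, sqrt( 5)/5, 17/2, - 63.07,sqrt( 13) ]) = [- 99*E  ,  -  95,-63.07, - 61, - 24,  sqrt( 5)/5,17/(8*pi ),  sqrt( 13), sqrt( 14), sqrt( 15), 17/2,21.03,  32 ] 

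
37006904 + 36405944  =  73412848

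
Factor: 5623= 5623^1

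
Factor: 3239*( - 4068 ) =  - 13176252 = -2^2 * 3^2*41^1 * 79^1 * 113^1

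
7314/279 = 2438/93 = 26.22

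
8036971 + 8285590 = 16322561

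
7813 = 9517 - 1704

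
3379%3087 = 292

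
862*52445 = 45207590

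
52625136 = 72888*722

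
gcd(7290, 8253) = 9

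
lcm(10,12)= 60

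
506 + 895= 1401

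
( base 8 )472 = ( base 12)222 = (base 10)314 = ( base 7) 626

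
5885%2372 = 1141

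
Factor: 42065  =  5^1  *47^1*179^1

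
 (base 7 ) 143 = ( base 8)120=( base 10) 80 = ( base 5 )310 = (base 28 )2O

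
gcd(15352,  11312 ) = 808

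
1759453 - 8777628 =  - 7018175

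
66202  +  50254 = 116456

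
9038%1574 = 1168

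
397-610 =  - 213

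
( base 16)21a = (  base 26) KI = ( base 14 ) 2a6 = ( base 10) 538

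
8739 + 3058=11797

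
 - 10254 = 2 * ( - 5127 )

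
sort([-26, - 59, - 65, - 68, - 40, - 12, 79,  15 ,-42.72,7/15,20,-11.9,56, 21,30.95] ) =[ - 68, - 65, - 59,-42.72 , - 40, - 26,-12, - 11.9, 7/15, 15,20 , 21,  30.95,  56,79]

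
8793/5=1758 + 3/5 = 1758.60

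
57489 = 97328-39839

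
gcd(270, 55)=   5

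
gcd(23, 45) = 1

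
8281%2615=436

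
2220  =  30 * 74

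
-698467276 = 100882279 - 799349555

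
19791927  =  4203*4709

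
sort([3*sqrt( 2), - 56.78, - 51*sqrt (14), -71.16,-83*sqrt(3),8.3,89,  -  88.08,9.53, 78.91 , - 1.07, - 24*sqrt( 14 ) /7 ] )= [ - 51*sqrt(14), - 83*sqrt( 3),-88.08,-71.16, - 56.78, - 24 * sqrt( 14)/7, - 1.07, 3*sqrt ( 2), 8.3,9.53,78.91,  89]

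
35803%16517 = 2769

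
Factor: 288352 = 2^5 * 9011^1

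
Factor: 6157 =47^1*131^1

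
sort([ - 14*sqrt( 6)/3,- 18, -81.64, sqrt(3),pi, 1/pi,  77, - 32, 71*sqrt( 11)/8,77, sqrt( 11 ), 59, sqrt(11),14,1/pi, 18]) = [ - 81.64 ,  -  32, -18, - 14*sqrt( 6) /3, 1/pi, 1/pi, sqrt (3),  pi, sqrt(11 ), sqrt(11), 14, 18,71*sqrt( 11) /8, 59,77, 77 ]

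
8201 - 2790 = 5411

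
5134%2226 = 682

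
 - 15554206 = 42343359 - 57897565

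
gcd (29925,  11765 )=5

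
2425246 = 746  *3251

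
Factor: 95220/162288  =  115/196 = 2^( - 2)*5^1 * 7^(-2) * 23^1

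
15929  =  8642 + 7287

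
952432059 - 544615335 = 407816724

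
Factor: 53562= 2^1*3^1*79^1*113^1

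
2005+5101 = 7106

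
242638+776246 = 1018884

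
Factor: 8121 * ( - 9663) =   -  78473223=-3^2*2707^1 *3221^1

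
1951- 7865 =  - 5914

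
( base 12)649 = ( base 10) 921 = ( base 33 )ru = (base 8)1631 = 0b1110011001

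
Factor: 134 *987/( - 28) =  - 2^( - 1 )*3^1 * 47^1*67^1 = -9447/2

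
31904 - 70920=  - 39016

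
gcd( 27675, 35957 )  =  41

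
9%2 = 1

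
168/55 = 168/55 = 3.05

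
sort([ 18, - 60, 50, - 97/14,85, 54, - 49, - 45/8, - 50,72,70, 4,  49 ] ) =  [ - 60,-50, - 49, - 97/14,  -  45/8,4, 18,49,50 , 54,70,72,85] 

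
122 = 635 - 513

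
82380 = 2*41190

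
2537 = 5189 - 2652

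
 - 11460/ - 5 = 2292/1 = 2292.00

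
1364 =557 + 807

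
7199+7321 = 14520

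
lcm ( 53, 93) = 4929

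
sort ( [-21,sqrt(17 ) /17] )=[ - 21, sqrt ( 17)/17] 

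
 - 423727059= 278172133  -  701899192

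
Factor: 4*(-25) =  - 100 = - 2^2*5^2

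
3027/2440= 1 + 587/2440=   1.24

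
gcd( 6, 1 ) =1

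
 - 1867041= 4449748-6316789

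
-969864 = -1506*644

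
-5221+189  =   - 5032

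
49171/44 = 1117 +23/44 = 1117.52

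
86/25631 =86/25631= 0.00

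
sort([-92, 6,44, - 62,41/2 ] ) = [-92,-62, 6,41/2, 44 ]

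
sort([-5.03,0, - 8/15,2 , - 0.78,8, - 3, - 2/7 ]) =[-5.03, - 3,-0.78 ,-8/15, - 2/7,0,2, 8]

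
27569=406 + 27163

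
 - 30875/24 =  - 30875/24= - 1286.46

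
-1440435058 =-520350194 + - 920084864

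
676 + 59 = 735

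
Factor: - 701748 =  - 2^2 * 3^2*101^1*193^1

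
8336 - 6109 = 2227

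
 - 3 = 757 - 760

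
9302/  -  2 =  - 4651 + 0/1 = -4651.00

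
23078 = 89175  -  66097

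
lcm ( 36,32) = 288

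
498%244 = 10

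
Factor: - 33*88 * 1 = -2^3 * 3^1 * 11^2 = - 2904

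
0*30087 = 0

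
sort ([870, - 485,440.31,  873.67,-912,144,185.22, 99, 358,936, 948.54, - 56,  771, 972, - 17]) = [ - 912,-485, - 56, - 17,99,144, 185.22, 358,440.31,771, 870, 873.67, 936,948.54,972]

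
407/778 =407/778 = 0.52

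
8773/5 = 1754 + 3/5 = 1754.60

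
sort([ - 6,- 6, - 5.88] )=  [ -6 , - 6, - 5.88 ] 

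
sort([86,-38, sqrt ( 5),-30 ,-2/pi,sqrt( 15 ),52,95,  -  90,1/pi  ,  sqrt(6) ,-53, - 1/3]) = [ - 90,-53 , - 38,  -  30, - 2/pi, - 1/3, 1/pi, sqrt(5 ),sqrt( 6 ), sqrt (15), 52, 86 , 95]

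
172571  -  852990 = -680419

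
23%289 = 23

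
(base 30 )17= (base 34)13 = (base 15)27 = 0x25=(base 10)37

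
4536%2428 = 2108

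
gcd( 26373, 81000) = 3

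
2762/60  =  46 + 1/30 = 46.03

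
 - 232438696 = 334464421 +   -  566903117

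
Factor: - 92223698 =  - 2^1*7^1*23^1*31^1*9239^1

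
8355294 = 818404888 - 810049594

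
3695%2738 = 957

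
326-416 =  - 90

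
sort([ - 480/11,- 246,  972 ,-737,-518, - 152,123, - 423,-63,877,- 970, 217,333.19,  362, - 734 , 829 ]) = [- 970, - 737, - 734,  -  518,- 423,  -  246, - 152, - 63, - 480/11,123,217,333.19,362,829,877,972 ] 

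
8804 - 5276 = 3528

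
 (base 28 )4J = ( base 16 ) 83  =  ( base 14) 95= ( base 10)131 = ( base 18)75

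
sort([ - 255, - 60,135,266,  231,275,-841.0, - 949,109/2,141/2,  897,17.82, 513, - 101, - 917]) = [ - 949, - 917, - 841.0, - 255, - 101, - 60 , 17.82,109/2,  141/2,135,231,266,  275,513, 897 ]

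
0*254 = 0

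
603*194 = 116982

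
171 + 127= 298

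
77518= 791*98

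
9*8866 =79794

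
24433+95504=119937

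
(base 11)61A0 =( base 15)267C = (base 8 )20031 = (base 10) 8217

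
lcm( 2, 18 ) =18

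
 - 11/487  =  -1 + 476/487 = - 0.02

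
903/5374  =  903/5374  =  0.17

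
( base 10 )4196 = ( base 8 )10144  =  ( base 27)5KB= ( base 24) 76K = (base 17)E8E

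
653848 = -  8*(-81731) 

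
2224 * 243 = 540432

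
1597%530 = 7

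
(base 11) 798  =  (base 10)954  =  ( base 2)1110111010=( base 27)189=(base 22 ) 1l8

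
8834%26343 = 8834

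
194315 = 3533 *55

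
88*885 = 77880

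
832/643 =832/643  =  1.29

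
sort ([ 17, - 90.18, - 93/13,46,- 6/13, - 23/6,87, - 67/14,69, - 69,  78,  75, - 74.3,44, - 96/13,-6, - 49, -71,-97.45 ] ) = [- 97.45,-90.18, - 74.3, - 71, - 69, - 49,-96/13,-93/13 , -6, - 67/14 , - 23/6 , -6/13 , 17,44, 46,  69,75, 78,87]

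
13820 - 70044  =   - 56224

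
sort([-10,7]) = [-10 , 7]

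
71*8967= 636657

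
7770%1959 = 1893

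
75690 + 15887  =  91577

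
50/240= 5/24 = 0.21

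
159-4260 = -4101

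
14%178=14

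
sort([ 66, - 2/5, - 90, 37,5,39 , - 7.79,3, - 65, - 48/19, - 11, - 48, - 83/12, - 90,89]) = [ - 90, - 90 , - 65, - 48, - 11,- 7.79, - 83/12, - 48/19, - 2/5,3,5, 37, 39,  66,89 ]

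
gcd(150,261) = 3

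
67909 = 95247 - 27338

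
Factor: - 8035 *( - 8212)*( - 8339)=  - 550235739380=- 2^2*5^1*31^1 * 269^1*1607^1*2053^1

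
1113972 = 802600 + 311372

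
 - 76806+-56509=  - 133315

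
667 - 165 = 502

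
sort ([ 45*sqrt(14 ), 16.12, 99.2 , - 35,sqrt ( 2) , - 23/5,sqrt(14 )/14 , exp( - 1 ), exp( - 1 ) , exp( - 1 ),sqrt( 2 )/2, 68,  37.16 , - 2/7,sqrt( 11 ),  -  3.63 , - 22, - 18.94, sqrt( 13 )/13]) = [-35, - 22, - 18.94, - 23/5 , - 3.63,-2/7 , sqrt( 14)/14,sqrt ( 13 ) /13, exp(-1) , exp( - 1 ),exp( - 1),sqrt( 2 ) /2,sqrt( 2 ), sqrt(11),16.12,  37.16, 68 , 99.2, 45*sqrt( 14) ]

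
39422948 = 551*71548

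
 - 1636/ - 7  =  233+5/7 = 233.71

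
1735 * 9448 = 16392280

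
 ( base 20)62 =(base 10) 122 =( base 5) 442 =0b1111010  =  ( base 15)82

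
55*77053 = 4237915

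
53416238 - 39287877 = 14128361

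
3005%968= 101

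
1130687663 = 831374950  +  299312713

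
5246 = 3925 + 1321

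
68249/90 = 758+29/90 = 758.32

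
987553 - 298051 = 689502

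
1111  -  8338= -7227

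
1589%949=640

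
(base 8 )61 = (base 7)100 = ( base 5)144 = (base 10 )49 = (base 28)1L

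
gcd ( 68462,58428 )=2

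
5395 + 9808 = 15203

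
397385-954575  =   - 557190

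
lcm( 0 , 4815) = 0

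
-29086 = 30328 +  - 59414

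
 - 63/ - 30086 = 9/4298 = 0.00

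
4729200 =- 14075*(-336)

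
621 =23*27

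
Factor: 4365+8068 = 12433 =12433^1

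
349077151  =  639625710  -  290548559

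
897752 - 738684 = 159068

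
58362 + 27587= 85949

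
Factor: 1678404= 2^2*3^1*7^1* 13^1*29^1*53^1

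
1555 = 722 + 833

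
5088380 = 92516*55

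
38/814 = 19/407  =  0.05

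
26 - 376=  - 350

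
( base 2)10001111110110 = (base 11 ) 6a0a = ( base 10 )9206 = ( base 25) ei6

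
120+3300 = 3420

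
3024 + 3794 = 6818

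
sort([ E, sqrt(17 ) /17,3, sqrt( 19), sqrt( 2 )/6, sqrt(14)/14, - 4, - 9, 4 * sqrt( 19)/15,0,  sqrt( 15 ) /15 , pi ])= [ - 9, - 4, 0,sqrt (2) /6, sqrt( 17 ) /17,sqrt(  15 ) /15,sqrt (14) /14, 4*sqrt(19 ) /15,E, 3,pi,sqrt(19 ) ] 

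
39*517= 20163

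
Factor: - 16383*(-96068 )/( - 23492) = - 56210073/839 = -3^1 * 43^1*47^1*73^1*127^1 * 839^( - 1)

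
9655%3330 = 2995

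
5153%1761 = 1631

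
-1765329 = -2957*597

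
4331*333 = 1442223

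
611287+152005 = 763292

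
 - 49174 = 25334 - 74508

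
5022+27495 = 32517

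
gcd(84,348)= 12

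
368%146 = 76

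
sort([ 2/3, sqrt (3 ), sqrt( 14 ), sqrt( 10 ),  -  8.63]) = [ - 8.63,  2/3, sqrt(3),sqrt(10 ),  sqrt( 14)]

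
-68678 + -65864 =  - 134542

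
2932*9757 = 28607524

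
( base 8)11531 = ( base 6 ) 34533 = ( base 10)4953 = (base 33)4i3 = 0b1001101011001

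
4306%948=514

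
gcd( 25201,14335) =1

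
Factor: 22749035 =5^1*61^1 * 74587^1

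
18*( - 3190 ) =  - 57420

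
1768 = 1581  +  187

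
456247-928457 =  - 472210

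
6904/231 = 29 + 205/231 = 29.89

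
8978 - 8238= 740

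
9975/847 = 11+94/121 = 11.78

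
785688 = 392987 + 392701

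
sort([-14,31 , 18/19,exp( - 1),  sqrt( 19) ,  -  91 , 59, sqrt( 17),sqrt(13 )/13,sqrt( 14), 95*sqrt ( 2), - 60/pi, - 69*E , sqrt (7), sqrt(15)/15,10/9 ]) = [ - 69*E, - 91,-60/pi, - 14, sqrt( 15 )/15,sqrt(13)/13,exp( - 1), 18/19 , 10/9 , sqrt( 7),sqrt(14), sqrt(17), sqrt( 19),31,59, 95*sqrt( 2 ) ] 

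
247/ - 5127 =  - 1 +4880/5127 = - 0.05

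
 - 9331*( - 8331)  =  77736561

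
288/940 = 72/235 = 0.31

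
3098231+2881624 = 5979855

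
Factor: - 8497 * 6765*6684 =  - 384211058220 =-  2^2*3^2* 5^1*11^1 * 29^1*41^1*293^1*557^1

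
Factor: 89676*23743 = 2^2*3^2*47^1*53^1*23743^1 = 2129177268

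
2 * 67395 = 134790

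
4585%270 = 265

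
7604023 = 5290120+2313903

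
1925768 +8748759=10674527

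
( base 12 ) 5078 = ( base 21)JGH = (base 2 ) 10001000011100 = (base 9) 12872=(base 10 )8732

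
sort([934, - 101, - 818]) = [ - 818, - 101,934 ]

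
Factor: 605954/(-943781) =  - 2^1*302977^1*943781^( - 1) 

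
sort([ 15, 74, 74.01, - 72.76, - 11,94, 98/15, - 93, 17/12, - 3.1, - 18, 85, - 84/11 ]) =[ - 93, - 72.76, - 18, - 11, - 84/11 , - 3.1,17/12,98/15, 15, 74, 74.01,85, 94]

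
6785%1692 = 17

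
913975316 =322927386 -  - 591047930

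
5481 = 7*783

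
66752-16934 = 49818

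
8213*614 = 5042782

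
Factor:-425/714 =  - 2^(-1 )  *3^(-1 )*5^2 * 7^(-1 ) =- 25/42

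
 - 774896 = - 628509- 146387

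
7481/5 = 1496+ 1/5  =  1496.20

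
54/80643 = 18/26881 = 0.00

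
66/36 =1 + 5/6 = 1.83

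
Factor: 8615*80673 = 694997895 =3^1*5^1*1723^1*26891^1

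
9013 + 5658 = 14671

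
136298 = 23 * 5926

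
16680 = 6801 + 9879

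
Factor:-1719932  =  -2^2* 29^1 * 14827^1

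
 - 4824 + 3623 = -1201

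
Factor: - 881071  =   - 881071^1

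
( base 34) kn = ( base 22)19l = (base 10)703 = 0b1010111111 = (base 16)2BF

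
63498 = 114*557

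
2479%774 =157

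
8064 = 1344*6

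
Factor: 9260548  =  2^2*11^1 * 210467^1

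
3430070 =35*98002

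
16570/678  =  8285/339  =  24.44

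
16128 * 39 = 628992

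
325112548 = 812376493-487263945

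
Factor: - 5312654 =  -  2^1*397^1*6691^1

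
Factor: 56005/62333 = 5^1*23^1 * 83^( - 1 )*487^1 * 751^(-1 )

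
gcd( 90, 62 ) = 2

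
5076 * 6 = 30456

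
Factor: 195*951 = 185445 = 3^2 * 5^1 * 13^1 * 317^1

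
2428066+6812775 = 9240841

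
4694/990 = 4 + 367/495 = 4.74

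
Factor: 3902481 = 3^2 * 11^1*39419^1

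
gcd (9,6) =3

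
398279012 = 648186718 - 249907706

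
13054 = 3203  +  9851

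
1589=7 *227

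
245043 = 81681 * 3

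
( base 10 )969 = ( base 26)1b7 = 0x3C9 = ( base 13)597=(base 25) 1DJ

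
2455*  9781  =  24012355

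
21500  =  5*4300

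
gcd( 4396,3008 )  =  4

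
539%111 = 95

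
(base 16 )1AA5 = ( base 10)6821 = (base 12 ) 3b45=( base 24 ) BK5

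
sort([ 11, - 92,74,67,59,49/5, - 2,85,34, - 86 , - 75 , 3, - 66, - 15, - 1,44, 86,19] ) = [-92,  -  86, - 75, - 66, - 15, - 2, - 1,3,49/5, 11, 19,  34,44, 59, 67,  74,85, 86]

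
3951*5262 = 20790162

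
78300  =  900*87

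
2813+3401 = 6214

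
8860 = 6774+2086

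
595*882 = 524790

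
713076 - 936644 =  - 223568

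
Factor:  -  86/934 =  - 43^1 * 467^( - 1) = - 43/467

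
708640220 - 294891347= 413748873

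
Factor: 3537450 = 2^1*3^2 *5^2*7^1*1123^1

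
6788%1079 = 314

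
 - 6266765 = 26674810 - 32941575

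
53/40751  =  53/40751 = 0.00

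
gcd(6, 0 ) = 6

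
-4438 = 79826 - 84264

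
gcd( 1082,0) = 1082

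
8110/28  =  4055/14 = 289.64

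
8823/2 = 4411+ 1/2 = 4411.50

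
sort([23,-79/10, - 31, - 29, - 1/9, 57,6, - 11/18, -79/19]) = [ - 31, - 29, - 79/10, - 79/19 ,-11/18, - 1/9 , 6,23,57]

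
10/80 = 1/8 = 0.12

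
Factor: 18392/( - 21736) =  - 11/13 = - 11^1*13^( - 1 )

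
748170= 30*24939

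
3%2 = 1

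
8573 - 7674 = 899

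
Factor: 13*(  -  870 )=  - 11310 = - 2^1 * 3^1*5^1*13^1*29^1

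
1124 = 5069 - 3945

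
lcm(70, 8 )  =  280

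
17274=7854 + 9420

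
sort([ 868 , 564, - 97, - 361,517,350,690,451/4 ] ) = [ - 361, - 97 , 451/4,  350,517,564,690, 868]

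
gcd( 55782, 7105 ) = 1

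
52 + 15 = 67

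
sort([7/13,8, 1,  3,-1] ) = [-1,7/13,1 , 3, 8 ] 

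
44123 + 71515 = 115638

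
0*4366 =0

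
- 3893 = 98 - 3991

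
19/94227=19/94227 = 0.00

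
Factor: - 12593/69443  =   - 7^2* 11^( -1)*59^( - 1 ) *107^( - 1) *257^1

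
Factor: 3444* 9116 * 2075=2^4*3^1*5^2*7^1 *41^1*43^1 * 53^1*83^1 = 65145670800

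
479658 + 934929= 1414587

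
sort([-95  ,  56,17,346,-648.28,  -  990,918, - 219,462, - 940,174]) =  [ - 990, - 940,-648.28, - 219, - 95,17,56, 174, 346, 462, 918 ]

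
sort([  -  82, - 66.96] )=[ - 82, - 66.96] 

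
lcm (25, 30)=150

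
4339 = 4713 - 374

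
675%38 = 29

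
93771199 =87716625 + 6054574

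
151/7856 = 151/7856 = 0.02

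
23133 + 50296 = 73429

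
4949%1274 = 1127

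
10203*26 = 265278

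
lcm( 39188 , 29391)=117564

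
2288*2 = 4576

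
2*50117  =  100234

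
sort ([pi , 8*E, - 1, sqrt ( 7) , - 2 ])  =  [ - 2, - 1, sqrt( 7 ), pi, 8*E ]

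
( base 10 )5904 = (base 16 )1710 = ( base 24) a60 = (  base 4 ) 1130100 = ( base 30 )6go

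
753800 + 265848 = 1019648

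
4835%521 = 146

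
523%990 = 523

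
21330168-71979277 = - 50649109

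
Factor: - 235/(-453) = 3^( - 1)*5^1*47^1*151^( - 1 ) 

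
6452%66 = 50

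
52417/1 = 52417 = 52417.00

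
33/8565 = 11/2855 = 0.00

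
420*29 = 12180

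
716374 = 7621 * 94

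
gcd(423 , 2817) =9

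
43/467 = 43/467 = 0.09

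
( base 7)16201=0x11CE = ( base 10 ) 4558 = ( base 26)6J8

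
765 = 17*45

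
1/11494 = 1/11494 = 0.00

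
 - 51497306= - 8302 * 6203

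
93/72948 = 31/24316 = 0.00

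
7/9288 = 7/9288 = 0.00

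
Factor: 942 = 2^1*3^1*157^1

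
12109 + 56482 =68591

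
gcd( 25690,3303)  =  367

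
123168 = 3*41056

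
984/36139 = 984/36139=0.03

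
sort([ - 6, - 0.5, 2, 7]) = [ - 6, - 0.5, 2, 7] 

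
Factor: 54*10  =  540 = 2^2*3^3*5^1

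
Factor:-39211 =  - 113^1*347^1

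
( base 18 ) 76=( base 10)132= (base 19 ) 6I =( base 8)204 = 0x84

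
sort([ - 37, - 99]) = [ - 99, - 37] 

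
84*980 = 82320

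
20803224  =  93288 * 223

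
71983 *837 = 60249771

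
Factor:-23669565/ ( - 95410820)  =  4733913/19082164= 2^(- 2)*3^1*43^1*36697^1*4770541^(-1)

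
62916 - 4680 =58236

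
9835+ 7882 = 17717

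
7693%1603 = 1281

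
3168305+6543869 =9712174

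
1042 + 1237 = 2279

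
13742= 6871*2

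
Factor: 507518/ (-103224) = -2^( - 2 )*3^( - 1)*59^1 = - 59/12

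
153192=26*5892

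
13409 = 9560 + 3849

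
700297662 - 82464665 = 617832997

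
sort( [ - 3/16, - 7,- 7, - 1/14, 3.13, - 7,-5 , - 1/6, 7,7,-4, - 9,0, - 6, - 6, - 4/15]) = [ - 9, - 7, - 7, - 7, - 6, - 6,- 5, - 4,-4/15, - 3/16, - 1/6, - 1/14, 0,3.13, 7, 7 ]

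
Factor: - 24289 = -107^1*227^1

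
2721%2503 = 218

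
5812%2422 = 968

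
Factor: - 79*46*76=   -  276184 = - 2^3*19^1*23^1*79^1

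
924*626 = 578424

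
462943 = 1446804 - 983861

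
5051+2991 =8042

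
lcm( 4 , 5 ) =20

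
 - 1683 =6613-8296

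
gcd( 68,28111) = 1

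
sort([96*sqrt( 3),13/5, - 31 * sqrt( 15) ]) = [ - 31*sqrt( 15),13/5,96*sqrt ( 3) ] 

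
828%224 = 156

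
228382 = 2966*77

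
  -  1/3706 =-1+ 3705/3706= -  0.00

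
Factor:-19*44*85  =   - 2^2*5^1*11^1*17^1 * 19^1 = - 71060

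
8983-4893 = 4090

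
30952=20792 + 10160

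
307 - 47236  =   - 46929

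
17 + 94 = 111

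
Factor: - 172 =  - 2^2*43^1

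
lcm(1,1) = 1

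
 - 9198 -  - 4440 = - 4758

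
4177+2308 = 6485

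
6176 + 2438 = 8614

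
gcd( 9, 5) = 1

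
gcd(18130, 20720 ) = 2590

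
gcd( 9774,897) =3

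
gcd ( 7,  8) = 1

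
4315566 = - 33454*( - 129 )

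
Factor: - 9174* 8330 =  - 76419420  =  - 2^2  *  3^1*5^1*7^2*11^1 * 17^1*139^1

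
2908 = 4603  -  1695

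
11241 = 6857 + 4384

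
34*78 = 2652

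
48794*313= 15272522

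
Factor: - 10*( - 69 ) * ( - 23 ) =-15870  =  - 2^1*3^1*5^1*23^2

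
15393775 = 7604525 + 7789250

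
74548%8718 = 4804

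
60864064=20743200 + 40120864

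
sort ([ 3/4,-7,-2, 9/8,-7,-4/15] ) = [ - 7, - 7, - 2,-4/15,3/4,9/8] 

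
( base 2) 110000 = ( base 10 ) 48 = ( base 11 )44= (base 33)1F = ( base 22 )24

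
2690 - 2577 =113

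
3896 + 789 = 4685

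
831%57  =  33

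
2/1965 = 2/1965 = 0.00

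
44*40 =1760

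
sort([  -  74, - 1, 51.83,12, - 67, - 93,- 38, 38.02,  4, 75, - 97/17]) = [- 93, - 74, - 67, - 38, - 97/17,-1, 4 , 12,38.02, 51.83,75]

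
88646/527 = 88646/527  =  168.21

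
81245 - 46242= 35003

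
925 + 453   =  1378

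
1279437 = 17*75261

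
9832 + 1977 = 11809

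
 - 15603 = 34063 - 49666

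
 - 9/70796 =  - 9/70796 = - 0.00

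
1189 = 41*29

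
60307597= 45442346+14865251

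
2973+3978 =6951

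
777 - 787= - 10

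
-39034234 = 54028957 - 93063191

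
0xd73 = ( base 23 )6bg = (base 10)3443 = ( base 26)52b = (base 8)6563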